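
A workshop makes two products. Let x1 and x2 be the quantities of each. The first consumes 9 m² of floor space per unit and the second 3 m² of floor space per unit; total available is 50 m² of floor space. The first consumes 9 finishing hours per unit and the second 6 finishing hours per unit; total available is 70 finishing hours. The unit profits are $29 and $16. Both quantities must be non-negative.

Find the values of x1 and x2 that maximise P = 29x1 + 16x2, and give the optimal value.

x1 = 10/3, x2 = 20/3, maximum P = 610/3

Vertices and P = 29x1 + 16x2:
  (0, 0) → P = 0
  (0, 35/3) → P = 560/3
  (50/9, 0) → P = 1450/9
  (10/3, 20/3) → P = 610/3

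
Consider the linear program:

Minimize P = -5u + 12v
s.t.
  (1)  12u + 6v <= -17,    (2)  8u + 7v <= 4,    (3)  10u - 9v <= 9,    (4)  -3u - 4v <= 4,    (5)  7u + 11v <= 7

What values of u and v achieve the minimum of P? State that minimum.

Vertices and P = -5u + 12v:
  (-22/15, 1/10) → P = 128/15
  (-229/90, 203/90) → P = 3581/90
  (-72/5, 49/5) → P = 948/5

At the optimal vertex, 12u + 6v = -17 and -3u - 4v = 4.
Solving simultaneously gives u = -22/15, v = 1/10.

u = -22/15, v = 1/10, minimum P = 128/15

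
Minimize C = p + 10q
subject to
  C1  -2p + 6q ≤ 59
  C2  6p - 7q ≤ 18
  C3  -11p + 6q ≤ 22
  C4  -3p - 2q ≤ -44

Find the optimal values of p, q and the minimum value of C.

Feasible corners and C = p + 10q:
  (521/22, 195/11) → C = 4421/22
  (73/11, 265/22) → C = 1398/11
  (344/33, 70/11) → C = 2444/33

The binding constraints are 6p - 7q = 18 and -3p - 2q = -44.
Solving simultaneously gives p = 344/33, q = 70/11.

p = 344/33, q = 70/11, minimum C = 2444/33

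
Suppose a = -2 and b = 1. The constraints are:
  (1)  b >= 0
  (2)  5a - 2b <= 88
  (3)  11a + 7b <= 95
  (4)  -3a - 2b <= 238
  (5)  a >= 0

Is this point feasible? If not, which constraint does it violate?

Constraint (5): a = -2, which is not ≥ 0. All other constraints are satisfied.

not feasible — violates (5)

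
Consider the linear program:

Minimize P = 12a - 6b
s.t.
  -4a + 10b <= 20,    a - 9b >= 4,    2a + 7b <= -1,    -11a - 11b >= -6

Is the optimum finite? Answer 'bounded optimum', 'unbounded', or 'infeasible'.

unbounded

From the feasible point (-110/13, -18/13), moving in the direction (-10, -4) keeps every constraint satisfied while P decreases without bound.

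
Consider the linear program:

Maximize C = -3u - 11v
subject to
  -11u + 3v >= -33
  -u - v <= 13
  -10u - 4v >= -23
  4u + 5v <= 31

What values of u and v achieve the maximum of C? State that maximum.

Feasible corners and C = -3u - 11v:
  (-3/7, -88/7) → C = 977/7
  (201/74, -77/74) → C = 122/37
  (-96, 83) → C = -625
  (-9/34, 109/17) → C = -2371/34

u = -3/7, v = -88/7, maximum C = 977/7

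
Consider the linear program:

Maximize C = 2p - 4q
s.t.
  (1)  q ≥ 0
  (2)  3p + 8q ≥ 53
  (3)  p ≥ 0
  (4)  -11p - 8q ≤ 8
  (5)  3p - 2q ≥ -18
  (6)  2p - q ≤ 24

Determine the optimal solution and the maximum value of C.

p = 245/19, q = 34/19, maximum C = 354/19

Feasible corners and C = 2p - 4q:
  (0, 53/8) → C = -53/2
  (245/19, 34/19) → C = 354/19
  (0, 9) → C = -36
  (66, 108) → C = -300

At the optimal vertex, 3p + 8q = 53 and 2p - q = 24.
Solving simultaneously gives p = 245/19, q = 34/19.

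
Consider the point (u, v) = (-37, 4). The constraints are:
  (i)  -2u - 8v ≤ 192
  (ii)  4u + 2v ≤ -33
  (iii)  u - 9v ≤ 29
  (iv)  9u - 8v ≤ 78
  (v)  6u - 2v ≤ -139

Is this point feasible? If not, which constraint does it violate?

feasible

(i): 42 ≤ 192 ✓
(ii): -140 ≤ -33 ✓
(iii): -73 ≤ 29 ✓
(iv): -365 ≤ 78 ✓
(v): -230 ≤ -139 ✓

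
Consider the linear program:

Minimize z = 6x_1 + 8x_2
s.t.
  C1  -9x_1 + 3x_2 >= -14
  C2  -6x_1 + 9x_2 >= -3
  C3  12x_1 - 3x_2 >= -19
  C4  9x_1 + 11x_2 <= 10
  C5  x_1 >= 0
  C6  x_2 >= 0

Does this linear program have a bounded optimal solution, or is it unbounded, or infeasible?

bounded optimum

Feasible corners and z = 6x_1 + 8x_2:
  (41/49, 11/49) → z = 334/49
  (1/2, 0) → z = 3
  (0, 10/11) → z = 80/11
  (0, 0) → z = 0
The feasible region has finitely many vertices and no improving ray; the minimum is 0 at (0, 0).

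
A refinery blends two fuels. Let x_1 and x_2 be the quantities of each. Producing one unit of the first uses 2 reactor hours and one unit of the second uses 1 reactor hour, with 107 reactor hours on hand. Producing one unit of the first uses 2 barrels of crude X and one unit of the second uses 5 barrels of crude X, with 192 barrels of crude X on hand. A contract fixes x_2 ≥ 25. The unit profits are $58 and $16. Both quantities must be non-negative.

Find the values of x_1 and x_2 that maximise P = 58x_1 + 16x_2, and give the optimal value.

x_1 = 67/2, x_2 = 25, maximum P = 2343

Extreme points and P = 58x_1 + 16x_2:
  (0, 192/5) → P = 3072/5
  (0, 25) → P = 400
  (67/2, 25) → P = 2343

The binding constraints are 2x_1 + 5x_2 = 192 and x_2 = 25.
Solving simultaneously gives x_1 = 67/2, x_2 = 25.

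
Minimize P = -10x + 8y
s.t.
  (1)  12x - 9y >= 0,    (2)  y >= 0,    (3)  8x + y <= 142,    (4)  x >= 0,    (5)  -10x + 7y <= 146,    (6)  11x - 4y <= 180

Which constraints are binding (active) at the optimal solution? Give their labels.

(2) and (6)

Feasible corners and P = -10x + 8y:
  (0, 0) → P = 0
  (213/14, 142/7) → P = 71/7
  (180/11, 0) → P = -1800/11
  (748/43, 122/43) → P = -6504/43

The minimum is at (180/11, 0). Substituting into each constraint, equality holds for (2) and (6); the remaining constraints have slack.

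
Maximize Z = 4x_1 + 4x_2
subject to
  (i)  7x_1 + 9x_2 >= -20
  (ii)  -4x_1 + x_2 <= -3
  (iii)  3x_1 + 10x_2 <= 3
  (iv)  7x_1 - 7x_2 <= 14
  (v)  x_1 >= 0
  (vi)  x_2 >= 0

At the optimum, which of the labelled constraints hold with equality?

(iii) and (vi)

Extreme points and Z = 4x_1 + 4x_2:
  (33/43, 3/43) → Z = 144/43
  (3/4, 0) → Z = 3
  (1, 0) → Z = 4

The maximum is at (1, 0). Substituting into each constraint, equality holds for (iii) and (vi); the remaining constraints have slack.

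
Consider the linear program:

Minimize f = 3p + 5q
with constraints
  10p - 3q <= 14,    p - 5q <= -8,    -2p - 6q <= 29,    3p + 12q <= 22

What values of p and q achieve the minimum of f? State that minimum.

p = -80, q = 131/6, minimum f = -785/6

Feasible corners and f = 3p + 5q:
  (-193/16, -13/16) → f = -161/4
  (14/27, 46/27) → f = 272/27
  (-80, 131/6) → f = -785/6

At the optimal vertex, -2p - 6q = 29 and 3p + 12q = 22.
Solving simultaneously gives p = -80, q = 131/6.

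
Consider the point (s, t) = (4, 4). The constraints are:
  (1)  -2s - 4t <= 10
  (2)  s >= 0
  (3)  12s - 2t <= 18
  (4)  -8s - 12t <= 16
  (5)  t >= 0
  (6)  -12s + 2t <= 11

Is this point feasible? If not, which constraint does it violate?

not feasible — violates (3)

Constraint (3): 12s - 2t = 40, which is not ≤ 18. All other constraints are satisfied.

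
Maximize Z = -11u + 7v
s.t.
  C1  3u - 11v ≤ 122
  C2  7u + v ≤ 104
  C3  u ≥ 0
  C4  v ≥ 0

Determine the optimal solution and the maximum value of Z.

u = 0, v = 104, maximum Z = 728

Extreme points and Z = -11u + 7v:
  (0, 104) → Z = 728
  (104/7, 0) → Z = -1144/7
  (0, 0) → Z = 0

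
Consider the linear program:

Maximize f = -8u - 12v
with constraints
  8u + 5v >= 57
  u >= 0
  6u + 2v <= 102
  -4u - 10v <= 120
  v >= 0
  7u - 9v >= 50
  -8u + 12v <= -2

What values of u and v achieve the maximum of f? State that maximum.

u = 50/7, v = 0, maximum f = -400/7

At the optimal vertex, v = 0 and 7u - 9v = 50.
Solving simultaneously gives u = 50/7, v = 0.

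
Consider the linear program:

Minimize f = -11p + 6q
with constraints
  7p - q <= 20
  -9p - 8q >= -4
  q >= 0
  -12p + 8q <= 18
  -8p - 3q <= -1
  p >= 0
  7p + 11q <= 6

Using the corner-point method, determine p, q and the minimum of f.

p = 4/9, q = 0, minimum f = -44/9

Extreme points and f = -11p + 6q:
  (4/9, 0) → f = -44/9
  (0, 1/2) → f = 3
  (1/8, 0) → f = -11/8
  (0, 1/3) → f = 2

At the optimal vertex, -9p - 8q = -4 and q = 0.
Solving simultaneously gives p = 4/9, q = 0.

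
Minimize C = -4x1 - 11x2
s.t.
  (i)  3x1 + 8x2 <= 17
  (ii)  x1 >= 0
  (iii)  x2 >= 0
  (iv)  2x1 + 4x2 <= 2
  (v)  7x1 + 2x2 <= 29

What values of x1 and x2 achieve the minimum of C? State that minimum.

x1 = 0, x2 = 1/2, minimum C = -11/2

Corner points and C = -4x1 - 11x2:
  (0, 0) → C = 0
  (0, 1/2) → C = -11/2
  (1, 0) → C = -4

At the optimal vertex, x1 = 0 and 2x1 + 4x2 = 2.
Solving simultaneously gives x1 = 0, x2 = 1/2.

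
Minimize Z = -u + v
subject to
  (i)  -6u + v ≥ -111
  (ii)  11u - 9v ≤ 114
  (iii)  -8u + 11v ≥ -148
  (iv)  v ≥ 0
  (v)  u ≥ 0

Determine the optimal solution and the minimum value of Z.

u = 114/11, v = 0, minimum Z = -114/11

The feasible region is unbounded (it extends along (0, 1), (1, 6)), but Z strictly increases along every unbounded feasible direction, so there is no improving ray and the minimum is attained at a vertex.

The optimum lies where 11u - 9v = 114 and v = 0.
Solving simultaneously gives u = 114/11, v = 0.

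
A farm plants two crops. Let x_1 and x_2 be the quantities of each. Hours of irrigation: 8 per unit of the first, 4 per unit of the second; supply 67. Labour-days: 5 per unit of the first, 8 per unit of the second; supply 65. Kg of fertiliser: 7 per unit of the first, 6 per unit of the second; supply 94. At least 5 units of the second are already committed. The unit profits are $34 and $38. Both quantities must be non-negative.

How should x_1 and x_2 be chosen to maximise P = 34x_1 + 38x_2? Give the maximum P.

x_1 = 5, x_2 = 5, maximum P = 360

The binding constraints are 5x_1 + 8x_2 = 65 and x_2 = 5.
Solving simultaneously gives x_1 = 5, x_2 = 5.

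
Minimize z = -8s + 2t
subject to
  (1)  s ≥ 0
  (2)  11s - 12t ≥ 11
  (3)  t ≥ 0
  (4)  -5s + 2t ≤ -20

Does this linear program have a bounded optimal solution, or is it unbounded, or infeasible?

unbounded

From the feasible point (109/19, 165/38), moving in the direction (1, 0) keeps every constraint satisfied while z decreases without bound.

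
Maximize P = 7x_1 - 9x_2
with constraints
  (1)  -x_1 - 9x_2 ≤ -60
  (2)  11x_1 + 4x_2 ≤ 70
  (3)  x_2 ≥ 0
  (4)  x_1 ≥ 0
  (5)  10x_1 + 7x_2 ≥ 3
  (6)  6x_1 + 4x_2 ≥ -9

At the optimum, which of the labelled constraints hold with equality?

Extreme points and P = 7x_1 - 9x_2:
  (78/19, 118/19) → P = -516/19
  (0, 20/3) → P = -60
  (0, 35/2) → P = -315/2

The maximum is at (78/19, 118/19). Substituting into each constraint, equality holds for (1) and (2); the remaining constraints have slack.

(1) and (2)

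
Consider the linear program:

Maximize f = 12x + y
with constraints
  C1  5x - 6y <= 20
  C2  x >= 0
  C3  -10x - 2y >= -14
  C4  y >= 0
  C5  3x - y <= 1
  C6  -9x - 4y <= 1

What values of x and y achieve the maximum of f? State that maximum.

x = 1, y = 2, maximum f = 14

The binding constraints are -10x - 2y = -14 and 3x - y = 1.
Solving simultaneously gives x = 1, y = 2.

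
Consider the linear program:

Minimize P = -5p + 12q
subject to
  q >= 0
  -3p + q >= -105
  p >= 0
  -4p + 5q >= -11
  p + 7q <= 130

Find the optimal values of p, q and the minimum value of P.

p = 11/4, q = 0, minimum P = -55/4

Vertices and P = -5p + 12q:
  (0, 0) → P = 0
  (11/4, 0) → P = -55/4
  (0, 130/7) → P = 1560/7
  (727/33, 509/33) → P = 2473/33

The optimum lies where q = 0 and -4p + 5q = -11.
Solving simultaneously gives p = 11/4, q = 0.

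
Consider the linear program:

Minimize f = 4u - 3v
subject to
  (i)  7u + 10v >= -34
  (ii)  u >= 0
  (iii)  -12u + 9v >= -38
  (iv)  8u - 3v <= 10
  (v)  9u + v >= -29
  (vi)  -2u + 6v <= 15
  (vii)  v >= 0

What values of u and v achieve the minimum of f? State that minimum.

Corner points and f = 4u - 3v:
  (0, 5/2) → f = -15/2
  (0, 0) → f = 0
  (5/2, 10/3) → f = 0
  (5/4, 0) → f = 5

u = 0, v = 5/2, minimum f = -15/2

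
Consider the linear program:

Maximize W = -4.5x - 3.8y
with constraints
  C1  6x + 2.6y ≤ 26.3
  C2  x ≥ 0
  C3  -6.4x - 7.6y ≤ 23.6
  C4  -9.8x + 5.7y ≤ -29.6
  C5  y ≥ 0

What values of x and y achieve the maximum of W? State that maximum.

Corner points and W = -4.5x - 3.8y:
  (22687/5968, 4007/2984) → W = -1325447/59680
  (263/60, 0) → W = -789/40
  (148/49, 0) → W = -666/49

The binding constraints are -9.8x + 5.7y = -29.6 and y = 0.
Solving simultaneously gives x = 148/49, y = 0.

x = 148/49, y = 0, maximum W = -666/49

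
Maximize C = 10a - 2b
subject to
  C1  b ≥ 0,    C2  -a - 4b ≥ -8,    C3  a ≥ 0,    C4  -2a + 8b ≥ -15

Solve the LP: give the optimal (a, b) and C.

a = 31/4, b = 1/16, maximum C = 619/8

Corner points and C = 10a - 2b:
  (0, 0) → C = 0
  (15/2, 0) → C = 75
  (0, 2) → C = -4
  (31/4, 1/16) → C = 619/8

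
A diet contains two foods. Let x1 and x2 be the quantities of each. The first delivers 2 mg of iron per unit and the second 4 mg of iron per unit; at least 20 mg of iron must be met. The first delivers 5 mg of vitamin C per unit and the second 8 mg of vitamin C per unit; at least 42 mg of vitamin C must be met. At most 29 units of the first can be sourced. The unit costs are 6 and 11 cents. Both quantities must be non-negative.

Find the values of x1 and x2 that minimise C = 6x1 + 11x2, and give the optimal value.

x1 = 2, x2 = 4, minimum C = 56

Corner points and C = 6x1 + 11x2:
  (0, 21/4) → C = 231/4
  (10, 0) → C = 60
  (29, 0) → C = 174
  (2, 4) → C = 56
The feasible region is unbounded (it extends along (0, 1)), but C strictly increases along every unbounded feasible direction, so there is no improving ray and the minimum is attained at a vertex.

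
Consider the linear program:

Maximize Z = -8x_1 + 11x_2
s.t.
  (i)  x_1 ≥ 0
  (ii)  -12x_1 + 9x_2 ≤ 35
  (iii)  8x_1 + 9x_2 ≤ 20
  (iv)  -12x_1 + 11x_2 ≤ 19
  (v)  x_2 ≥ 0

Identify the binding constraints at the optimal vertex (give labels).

Vertices and Z = -8x_1 + 11x_2:
  (0, 19/11) → Z = 19
  (0, 0) → Z = 0
  (1/4, 2) → Z = 20
  (5/2, 0) → Z = -20

The maximum is at (1/4, 2). Substituting into each constraint, equality holds for (iii) and (iv); the remaining constraints have slack.

(iii) and (iv)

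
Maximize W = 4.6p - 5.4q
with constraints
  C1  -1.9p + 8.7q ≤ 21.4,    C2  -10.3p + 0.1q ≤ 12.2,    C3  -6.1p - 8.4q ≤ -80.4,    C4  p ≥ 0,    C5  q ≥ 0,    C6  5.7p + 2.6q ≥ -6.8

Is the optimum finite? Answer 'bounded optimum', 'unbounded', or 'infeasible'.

From the feasible point (17324/2301, 28330/6903), moving in the direction (8.7, 1.9) keeps every constraint satisfied while W increases without bound.

unbounded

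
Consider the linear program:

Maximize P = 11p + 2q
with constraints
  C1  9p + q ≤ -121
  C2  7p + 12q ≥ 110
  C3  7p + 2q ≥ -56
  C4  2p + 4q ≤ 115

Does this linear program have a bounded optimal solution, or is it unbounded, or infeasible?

bounded optimum

Extreme points and P = 11p + 2q:
  (-186/11, 343/11) → P = -1360/11
  (-599/34, 1277/34) → P = -4035/34
  (-227/12, 917/24) → P = -395/3
The feasible region has finitely many vertices and no improving ray; the maximum is -4035/34 at (-599/34, 1277/34).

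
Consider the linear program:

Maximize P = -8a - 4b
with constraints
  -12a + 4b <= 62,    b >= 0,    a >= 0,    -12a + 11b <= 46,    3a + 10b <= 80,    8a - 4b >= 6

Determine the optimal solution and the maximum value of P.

a = 3/4, b = 0, maximum P = -6

Feasible corners and P = -8a - 4b:
  (80/3, 0) → P = -640/3
  (3/4, 0) → P = -6
  (95/23, 311/46) → P = -1382/23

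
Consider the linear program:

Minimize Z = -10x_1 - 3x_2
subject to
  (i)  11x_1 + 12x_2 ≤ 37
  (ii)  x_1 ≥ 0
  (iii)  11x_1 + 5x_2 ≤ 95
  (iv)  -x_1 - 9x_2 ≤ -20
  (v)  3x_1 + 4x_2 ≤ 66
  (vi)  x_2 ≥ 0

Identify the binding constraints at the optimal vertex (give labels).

(i) and (iv)

Extreme points and Z = -10x_1 - 3x_2:
  (0, 37/12) → Z = -37/4
  (31/29, 61/29) → Z = -17
  (0, 20/9) → Z = -20/3

The minimum is at (31/29, 61/29). Substituting into each constraint, equality holds for (i) and (iv); the remaining constraints have slack.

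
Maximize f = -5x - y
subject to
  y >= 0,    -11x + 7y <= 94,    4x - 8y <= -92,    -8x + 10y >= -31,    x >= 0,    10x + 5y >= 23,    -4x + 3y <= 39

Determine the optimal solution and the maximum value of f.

x = 0, y = 23/2, maximum f = -23/2

Vertices and f = -5x - y:
  (146/3, 215/6) → f = -1675/6
  (0, 23/2) → f = -23/2
  (0, 13) → f = -13
The feasible region is unbounded (it extends along (3, 4), (5, 4)), but f strictly decreases along every unbounded feasible direction, so there is no improving ray and the maximum is attained at a vertex.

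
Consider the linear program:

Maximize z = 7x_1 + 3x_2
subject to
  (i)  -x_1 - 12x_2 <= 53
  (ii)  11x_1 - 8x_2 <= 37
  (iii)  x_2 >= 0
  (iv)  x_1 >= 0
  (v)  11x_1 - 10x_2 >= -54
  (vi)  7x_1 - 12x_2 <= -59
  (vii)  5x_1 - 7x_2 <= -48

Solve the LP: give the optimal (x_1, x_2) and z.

Extreme points and z = 7x_1 + 3x_2:
  (401/11, 91/2) → z = 8617/22
  (643/37, 713/37) → z = 6640/37
  (34/9, 86/9) → z = 496/9

The binding constraints are 11x_1 - 8x_2 = 37 and 11x_1 - 10x_2 = -54.
Solving simultaneously gives x_1 = 401/11, x_2 = 91/2.

x_1 = 401/11, x_2 = 91/2, maximum z = 8617/22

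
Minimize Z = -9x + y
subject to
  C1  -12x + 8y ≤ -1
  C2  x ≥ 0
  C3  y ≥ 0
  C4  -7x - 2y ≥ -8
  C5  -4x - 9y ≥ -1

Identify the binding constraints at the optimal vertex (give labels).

Extreme points and Z = -9x + y:
  (1/12, 0) → Z = -3/4
  (17/140, 2/35) → Z = -29/28
  (1/4, 0) → Z = -9/4

The minimum is at (1/4, 0). Substituting into each constraint, equality holds for C3 and C5; the remaining constraints have slack.

C3 and C5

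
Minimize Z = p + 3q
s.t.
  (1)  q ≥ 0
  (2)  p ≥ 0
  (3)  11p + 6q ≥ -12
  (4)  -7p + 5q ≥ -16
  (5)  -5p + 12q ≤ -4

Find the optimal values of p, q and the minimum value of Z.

Corner points and Z = p + 3q:
  (16/7, 0) → Z = 16/7
  (4/5, 0) → Z = 4/5
  (172/59, 52/59) → Z = 328/59

p = 4/5, q = 0, minimum Z = 4/5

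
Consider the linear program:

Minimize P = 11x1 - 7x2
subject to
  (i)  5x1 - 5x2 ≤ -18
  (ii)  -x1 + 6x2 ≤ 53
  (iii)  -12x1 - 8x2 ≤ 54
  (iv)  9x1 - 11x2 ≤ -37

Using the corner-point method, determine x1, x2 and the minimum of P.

Vertices and P = 11x1 - 7x2:
  (157/25, 247/25) → P = -2/25
  (-13/10, 23/10) → P = -152/5
  (-187/20, 291/40) → P = -6151/40
  (-445/102, -7/34) → P = -2374/51

x1 = -187/20, x2 = 291/40, minimum P = -6151/40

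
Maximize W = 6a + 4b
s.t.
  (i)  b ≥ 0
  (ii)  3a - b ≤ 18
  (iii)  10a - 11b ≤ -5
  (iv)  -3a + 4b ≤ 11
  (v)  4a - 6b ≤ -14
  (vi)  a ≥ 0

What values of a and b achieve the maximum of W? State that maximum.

Vertices and W = 6a + 4b:
  (203/23, 195/23) → W = 1998/23
  (83/9, 29/3) → W = 94
  (31/4, 15/2) → W = 153/2
  (0, 11/4) → W = 11
  (0, 7/3) → W = 28/3

a = 83/9, b = 29/3, maximum W = 94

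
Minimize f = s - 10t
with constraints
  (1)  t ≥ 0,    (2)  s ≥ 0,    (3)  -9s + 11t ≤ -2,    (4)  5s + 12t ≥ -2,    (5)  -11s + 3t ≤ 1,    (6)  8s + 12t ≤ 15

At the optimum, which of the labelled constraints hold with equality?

(3) and (6)

Corner points and f = s - 10t:
  (2/9, 0) → f = 2/9
  (15/8, 0) → f = 15/8
  (27/28, 17/28) → f = -143/28

The minimum is at (27/28, 17/28). Substituting into each constraint, equality holds for (3) and (6); the remaining constraints have slack.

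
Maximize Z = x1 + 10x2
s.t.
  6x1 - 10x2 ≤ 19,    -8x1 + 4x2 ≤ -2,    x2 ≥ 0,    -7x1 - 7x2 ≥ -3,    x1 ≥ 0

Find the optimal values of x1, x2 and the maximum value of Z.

The binding constraints are -8x1 + 4x2 = -2 and -7x1 - 7x2 = -3.
Solving simultaneously gives x1 = 13/42, x2 = 5/42.

x1 = 13/42, x2 = 5/42, maximum Z = 3/2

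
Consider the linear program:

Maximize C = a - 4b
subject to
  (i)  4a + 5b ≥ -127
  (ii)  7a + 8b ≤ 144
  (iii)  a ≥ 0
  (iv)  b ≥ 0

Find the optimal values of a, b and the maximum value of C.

a = 144/7, b = 0, maximum C = 144/7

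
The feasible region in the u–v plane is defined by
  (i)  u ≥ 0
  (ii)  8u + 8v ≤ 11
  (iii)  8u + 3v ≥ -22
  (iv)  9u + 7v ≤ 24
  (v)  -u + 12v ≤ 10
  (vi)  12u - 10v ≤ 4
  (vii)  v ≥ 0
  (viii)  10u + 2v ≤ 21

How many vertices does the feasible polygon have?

Of the 28 pairwise boundary intersections, those satisfying every inequality are:
  (0, 5/6)
  (0, 0)
  (1/2, 7/8)
  (71/88, 25/44)
  (1/3, 0)

5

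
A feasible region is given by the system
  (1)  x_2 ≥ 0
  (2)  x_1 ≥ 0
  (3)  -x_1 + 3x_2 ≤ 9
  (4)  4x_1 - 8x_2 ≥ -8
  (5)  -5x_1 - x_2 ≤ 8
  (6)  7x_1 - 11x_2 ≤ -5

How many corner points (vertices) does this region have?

3

Of the 15 pairwise boundary intersections, those satisfying every inequality are:
  (0, 1)
  (0, 5/11)
  (4, 3)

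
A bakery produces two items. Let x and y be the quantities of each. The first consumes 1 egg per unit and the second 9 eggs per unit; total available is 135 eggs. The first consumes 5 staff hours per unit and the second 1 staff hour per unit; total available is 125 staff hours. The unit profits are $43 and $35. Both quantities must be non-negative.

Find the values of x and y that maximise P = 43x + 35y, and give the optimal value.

x = 45/2, y = 25/2, maximum P = 1405

Corner points and P = 43x + 35y:
  (0, 0) → P = 0
  (0, 15) → P = 525
  (25, 0) → P = 1075
  (45/2, 25/2) → P = 1405

At the optimal vertex, x + 9y = 135 and 5x + y = 125.
Solving simultaneously gives x = 45/2, y = 25/2.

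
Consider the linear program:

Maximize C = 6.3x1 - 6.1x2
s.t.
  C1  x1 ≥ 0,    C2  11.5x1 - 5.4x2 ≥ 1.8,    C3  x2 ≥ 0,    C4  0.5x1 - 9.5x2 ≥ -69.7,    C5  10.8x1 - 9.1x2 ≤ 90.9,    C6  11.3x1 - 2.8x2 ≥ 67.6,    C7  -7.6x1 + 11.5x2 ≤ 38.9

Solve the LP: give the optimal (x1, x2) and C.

Corner points and C = 6.3x1 - 6.1x2:
  (101/12, 0) → C = 2121/40
  (676/113, 0) → C = 21294/565
  (149782/9805, 79821/9805) → C = 913437/19610
  (83736/10595, 82141/10595) → C = 264767/105950

x1 = 101/12, x2 = 0, maximum C = 2121/40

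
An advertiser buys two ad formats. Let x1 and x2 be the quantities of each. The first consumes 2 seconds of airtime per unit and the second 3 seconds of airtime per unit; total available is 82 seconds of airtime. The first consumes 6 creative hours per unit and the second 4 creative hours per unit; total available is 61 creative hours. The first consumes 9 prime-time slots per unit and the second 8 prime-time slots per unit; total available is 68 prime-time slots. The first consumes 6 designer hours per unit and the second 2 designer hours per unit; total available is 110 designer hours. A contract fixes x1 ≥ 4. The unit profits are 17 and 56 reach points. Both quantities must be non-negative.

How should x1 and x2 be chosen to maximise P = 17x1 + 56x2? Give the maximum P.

x1 = 4, x2 = 4, maximum P = 292

At the optimal vertex, 9x1 + 8x2 = 68 and x1 = 4.
Solving simultaneously gives x1 = 4, x2 = 4.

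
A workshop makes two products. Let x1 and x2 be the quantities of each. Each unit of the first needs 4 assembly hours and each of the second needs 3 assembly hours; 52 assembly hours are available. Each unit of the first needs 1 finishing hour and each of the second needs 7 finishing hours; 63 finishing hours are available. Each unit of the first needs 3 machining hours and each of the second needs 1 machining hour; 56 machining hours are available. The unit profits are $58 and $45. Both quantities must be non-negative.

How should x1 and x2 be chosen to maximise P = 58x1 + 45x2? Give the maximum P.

x1 = 7, x2 = 8, maximum P = 766

Extreme points and P = 58x1 + 45x2:
  (0, 0) → P = 0
  (0, 9) → P = 405
  (13, 0) → P = 754
  (7, 8) → P = 766

At the optimal vertex, 4x1 + 3x2 = 52 and x1 + 7x2 = 63.
Solving simultaneously gives x1 = 7, x2 = 8.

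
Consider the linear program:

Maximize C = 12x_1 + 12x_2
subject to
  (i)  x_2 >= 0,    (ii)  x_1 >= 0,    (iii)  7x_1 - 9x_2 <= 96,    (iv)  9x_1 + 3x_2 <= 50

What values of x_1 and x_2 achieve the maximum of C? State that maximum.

Vertices and C = 12x_1 + 12x_2:
  (0, 0) → C = 0
  (50/9, 0) → C = 200/3
  (0, 50/3) → C = 200

x_1 = 0, x_2 = 50/3, maximum C = 200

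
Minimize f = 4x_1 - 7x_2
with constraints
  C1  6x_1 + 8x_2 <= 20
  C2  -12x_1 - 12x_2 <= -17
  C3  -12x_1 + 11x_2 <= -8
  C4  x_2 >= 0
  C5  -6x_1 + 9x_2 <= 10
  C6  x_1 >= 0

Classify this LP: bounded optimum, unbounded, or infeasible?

Corner points and f = 4x_1 - 7x_2:
  (142/81, 32/27) → f = -104/81
  (10/3, 0) → f = 40/3
  (283/276, 9/23) → f = 94/69
  (17/12, 0) → f = 17/3
The feasible region has finitely many vertices and no improving ray; the minimum is -104/81 at (142/81, 32/27).

bounded optimum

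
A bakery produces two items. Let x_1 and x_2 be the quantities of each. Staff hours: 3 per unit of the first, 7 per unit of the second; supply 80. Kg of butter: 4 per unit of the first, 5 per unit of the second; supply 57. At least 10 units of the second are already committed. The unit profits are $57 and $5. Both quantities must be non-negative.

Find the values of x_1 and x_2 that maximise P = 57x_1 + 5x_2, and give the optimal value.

Feasible corners and P = 57x_1 + 5x_2:
  (0, 57/5) → P = 57
  (0, 10) → P = 50
  (7/4, 10) → P = 599/4

The optimum lies where 4x_1 + 5x_2 = 57 and x_2 = 10.
Solving simultaneously gives x_1 = 7/4, x_2 = 10.

x_1 = 7/4, x_2 = 10, maximum P = 599/4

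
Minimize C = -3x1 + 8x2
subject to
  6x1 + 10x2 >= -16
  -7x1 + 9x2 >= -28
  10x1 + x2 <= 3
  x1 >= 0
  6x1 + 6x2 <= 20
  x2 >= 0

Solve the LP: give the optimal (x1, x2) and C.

Corner points and C = -3x1 + 8x2:
  (0, 3) → C = 24
  (3/10, 0) → C = -9/10
  (0, 0) → C = 0

The binding constraints are 10x1 + x2 = 3 and x2 = 0.
Solving simultaneously gives x1 = 3/10, x2 = 0.

x1 = 3/10, x2 = 0, minimum C = -9/10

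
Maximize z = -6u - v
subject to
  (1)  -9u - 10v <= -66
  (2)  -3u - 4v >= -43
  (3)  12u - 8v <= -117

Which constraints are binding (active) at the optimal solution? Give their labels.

Corner points and z = -6u - v:
  (-83/3, 63/2) → z = 269/2
  (-107/32, 615/64) → z = 669/64
  (-31/18, 289/24) → z = -41/24

The maximum is at (-83/3, 63/2). Substituting into each constraint, equality holds for (1) and (2); the remaining constraints have slack.

(1) and (2)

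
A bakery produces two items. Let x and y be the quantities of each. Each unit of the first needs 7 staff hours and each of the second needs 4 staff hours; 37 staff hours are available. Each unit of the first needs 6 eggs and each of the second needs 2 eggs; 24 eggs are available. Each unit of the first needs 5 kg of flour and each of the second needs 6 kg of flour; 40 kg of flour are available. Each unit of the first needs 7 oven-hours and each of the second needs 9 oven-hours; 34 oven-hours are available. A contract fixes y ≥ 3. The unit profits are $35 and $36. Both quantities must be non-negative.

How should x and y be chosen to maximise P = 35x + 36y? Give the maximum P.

Feasible corners and P = 35x + 36y:
  (0, 34/9) → P = 136
  (0, 3) → P = 108
  (1, 3) → P = 143

At the optimal vertex, 7x + 9y = 34 and y = 3.
Solving simultaneously gives x = 1, y = 3.

x = 1, y = 3, maximum P = 143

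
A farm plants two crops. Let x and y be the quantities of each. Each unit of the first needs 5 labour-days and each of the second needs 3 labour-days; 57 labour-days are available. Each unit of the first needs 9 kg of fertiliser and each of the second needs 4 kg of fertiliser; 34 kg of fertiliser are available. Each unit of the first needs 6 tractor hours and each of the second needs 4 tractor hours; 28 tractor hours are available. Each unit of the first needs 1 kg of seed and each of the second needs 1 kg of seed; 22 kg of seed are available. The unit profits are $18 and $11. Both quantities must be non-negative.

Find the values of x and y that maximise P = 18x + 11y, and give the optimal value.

x = 2, y = 4, maximum P = 80

Corner points and P = 18x + 11y:
  (0, 0) → P = 0
  (0, 7) → P = 77
  (34/9, 0) → P = 68
  (2, 4) → P = 80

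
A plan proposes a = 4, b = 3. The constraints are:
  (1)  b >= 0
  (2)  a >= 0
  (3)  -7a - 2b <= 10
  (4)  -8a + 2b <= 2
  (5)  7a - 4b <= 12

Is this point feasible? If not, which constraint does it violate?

Constraint (5): 7a - 4b = 16, which is not ≤ 12. All other constraints are satisfied.

not feasible — violates (5)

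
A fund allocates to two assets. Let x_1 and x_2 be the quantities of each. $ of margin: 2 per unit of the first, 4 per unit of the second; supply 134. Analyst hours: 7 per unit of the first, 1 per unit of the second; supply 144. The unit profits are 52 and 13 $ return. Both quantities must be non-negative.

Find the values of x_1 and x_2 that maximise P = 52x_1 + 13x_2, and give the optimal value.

x_1 = 17, x_2 = 25, maximum P = 1209

Corner points and P = 52x_1 + 13x_2:
  (0, 0) → P = 0
  (0, 67/2) → P = 871/2
  (144/7, 0) → P = 7488/7
  (17, 25) → P = 1209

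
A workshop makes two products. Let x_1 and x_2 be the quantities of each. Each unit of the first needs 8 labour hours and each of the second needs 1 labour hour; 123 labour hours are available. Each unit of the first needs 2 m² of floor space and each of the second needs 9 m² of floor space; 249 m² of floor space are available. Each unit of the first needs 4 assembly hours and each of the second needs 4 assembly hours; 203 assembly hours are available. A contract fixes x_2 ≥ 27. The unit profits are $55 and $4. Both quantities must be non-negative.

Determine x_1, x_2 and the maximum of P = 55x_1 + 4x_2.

Vertices and P = 55x_1 + 4x_2:
  (0, 83/3) → P = 332/3
  (0, 27) → P = 108
  (3, 27) → P = 273

x_1 = 3, x_2 = 27, maximum P = 273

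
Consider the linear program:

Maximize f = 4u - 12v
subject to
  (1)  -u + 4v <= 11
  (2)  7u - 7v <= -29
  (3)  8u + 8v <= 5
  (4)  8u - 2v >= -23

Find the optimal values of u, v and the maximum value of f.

u = -103/42, v = 71/42, maximum f = -632/21

Vertices and f = 4u - 12v:
  (-13/7, 16/7) → f = -244/7
  (-7/3, 13/6) → f = -106/3
  (-103/42, 71/42) → f = -632/21

At the optimal vertex, 7u - 7v = -29 and 8u - 2v = -23.
Solving simultaneously gives u = -103/42, v = 71/42.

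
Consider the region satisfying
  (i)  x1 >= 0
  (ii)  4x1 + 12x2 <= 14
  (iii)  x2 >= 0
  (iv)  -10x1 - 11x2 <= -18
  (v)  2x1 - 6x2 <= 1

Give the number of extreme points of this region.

3

Intersecting each pair of boundary lines and keeping only the points that satisfy every inequality leaves:
  (31/38, 17/19)
  (2, 1/2)
  (119/82, 13/41)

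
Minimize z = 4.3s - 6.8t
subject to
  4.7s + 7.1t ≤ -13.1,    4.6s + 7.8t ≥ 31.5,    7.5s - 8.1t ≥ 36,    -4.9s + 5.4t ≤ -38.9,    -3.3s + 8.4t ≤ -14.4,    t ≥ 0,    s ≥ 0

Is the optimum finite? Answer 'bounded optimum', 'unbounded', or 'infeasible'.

infeasible

The boundaries -4.9s + 5.4t = -38.9 and -3.3s + 8.4t = -14.4 meet at (4150/389, 1927/778), but that point violates 4.7s + 7.1t ≤ -13.1. Every candidate vertex is excluded by some other constraint, so the feasible region is empty.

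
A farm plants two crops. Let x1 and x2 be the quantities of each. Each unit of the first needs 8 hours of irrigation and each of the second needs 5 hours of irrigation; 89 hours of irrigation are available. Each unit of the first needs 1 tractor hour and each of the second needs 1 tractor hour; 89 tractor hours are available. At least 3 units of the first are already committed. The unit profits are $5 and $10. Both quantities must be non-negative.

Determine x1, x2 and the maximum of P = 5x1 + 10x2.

x1 = 3, x2 = 13, maximum P = 145

Vertices and P = 5x1 + 10x2:
  (89/8, 0) → P = 445/8
  (3, 0) → P = 15
  (3, 13) → P = 145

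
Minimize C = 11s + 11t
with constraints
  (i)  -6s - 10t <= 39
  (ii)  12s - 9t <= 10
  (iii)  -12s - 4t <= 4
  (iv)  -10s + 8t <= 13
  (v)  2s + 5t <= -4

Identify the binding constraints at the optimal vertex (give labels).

(ii) and (iii)

Vertices and C = 11s + 11t:
  (1/39, -14/13) → C = -451/39
  (7/39, -34/39) → C = -99/13
  (-1/13, -10/13) → C = -121/13

The minimum is at (1/39, -14/13). Substituting into each constraint, equality holds for (ii) and (iii); the remaining constraints have slack.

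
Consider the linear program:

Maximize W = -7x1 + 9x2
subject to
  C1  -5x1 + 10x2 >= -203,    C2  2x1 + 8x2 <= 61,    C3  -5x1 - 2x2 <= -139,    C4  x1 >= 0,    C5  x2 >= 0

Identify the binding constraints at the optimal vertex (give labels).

C2 and C3

Vertices and W = -7x1 + 9x2:
  (55/2, 3/4) → W = -743/4
  (61/2, 0) → W = -427/2
  (139/5, 0) → W = -973/5

The maximum is at (55/2, 3/4). Substituting into each constraint, equality holds for C2 and C3; the remaining constraints have slack.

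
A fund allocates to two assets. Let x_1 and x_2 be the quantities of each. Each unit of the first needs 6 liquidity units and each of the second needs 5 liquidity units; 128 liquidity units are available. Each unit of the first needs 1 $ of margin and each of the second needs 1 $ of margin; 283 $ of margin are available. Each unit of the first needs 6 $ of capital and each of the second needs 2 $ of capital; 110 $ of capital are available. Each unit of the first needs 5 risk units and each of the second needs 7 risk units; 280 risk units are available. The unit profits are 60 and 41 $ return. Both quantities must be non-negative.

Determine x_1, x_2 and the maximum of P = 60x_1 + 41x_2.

x_1 = 49/3, x_2 = 6, maximum P = 1226

The optimum lies where 6x_1 + 5x_2 = 128 and 6x_1 + 2x_2 = 110.
Solving simultaneously gives x_1 = 49/3, x_2 = 6.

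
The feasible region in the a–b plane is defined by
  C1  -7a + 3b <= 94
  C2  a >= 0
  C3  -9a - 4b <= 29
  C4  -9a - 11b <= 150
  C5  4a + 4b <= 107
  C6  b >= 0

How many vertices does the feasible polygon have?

3

Intersecting each pair of boundary lines and keeping only the points that satisfy every inequality leaves:
  (0, 107/4)
  (0, 0)
  (107/4, 0)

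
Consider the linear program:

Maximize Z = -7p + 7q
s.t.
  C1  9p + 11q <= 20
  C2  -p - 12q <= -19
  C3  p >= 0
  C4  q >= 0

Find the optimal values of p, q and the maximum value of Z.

p = 0, q = 20/11, maximum Z = 140/11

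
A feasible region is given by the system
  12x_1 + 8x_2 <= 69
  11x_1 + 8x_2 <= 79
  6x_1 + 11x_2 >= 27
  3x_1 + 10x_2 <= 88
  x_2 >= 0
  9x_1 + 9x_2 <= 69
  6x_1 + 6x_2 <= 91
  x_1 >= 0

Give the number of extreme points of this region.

The feasible vertices (each the meet of two boundaries and inside every other half-plane) are:
  (23/4, 0)
  (23/12, 23/4)
  (9/2, 0)
  (0, 27/11)
  (0, 23/3)

5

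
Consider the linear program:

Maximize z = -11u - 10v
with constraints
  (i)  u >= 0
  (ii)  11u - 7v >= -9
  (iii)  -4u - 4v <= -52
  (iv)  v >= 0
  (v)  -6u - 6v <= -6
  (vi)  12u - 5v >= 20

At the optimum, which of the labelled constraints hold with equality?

Feasible corners and z = -11u - 10v:
  (185/29, 328/29) → z = -5315/29
  (13, 0) → z = -143
  (5, 8) → z = -135
The feasible region is unbounded (it extends along (1, 0), (7, 11)), but z strictly decreases along every unbounded feasible direction, so there is no improving ray and the maximum is attained at a vertex.

The maximum is at (5, 8). Substituting into each constraint, equality holds for (iii) and (vi); the remaining constraints have slack.

(iii) and (vi)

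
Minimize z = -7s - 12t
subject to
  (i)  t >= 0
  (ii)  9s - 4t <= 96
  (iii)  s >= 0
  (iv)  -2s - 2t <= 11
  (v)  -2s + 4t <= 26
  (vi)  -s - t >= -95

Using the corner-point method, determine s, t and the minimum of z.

s = 122/7, t = 213/14, minimum z = -2132/7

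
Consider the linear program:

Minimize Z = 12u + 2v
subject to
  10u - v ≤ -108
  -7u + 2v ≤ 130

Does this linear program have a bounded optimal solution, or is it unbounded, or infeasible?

From the feasible point (-86/13, 544/13), moving in the direction (-1, -10) keeps every constraint satisfied while Z decreases without bound.

unbounded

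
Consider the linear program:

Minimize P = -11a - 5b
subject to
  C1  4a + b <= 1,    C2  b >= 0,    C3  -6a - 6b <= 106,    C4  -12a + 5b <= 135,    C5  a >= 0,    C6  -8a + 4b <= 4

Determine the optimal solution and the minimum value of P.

a = 0, b = 1, minimum P = -5

Corner points and P = -11a - 5b:
  (1/4, 0) → P = -11/4
  (0, 1) → P = -5
  (0, 0) → P = 0

The optimum lies where 4a + b = 1 and a = 0.
Solving simultaneously gives a = 0, b = 1.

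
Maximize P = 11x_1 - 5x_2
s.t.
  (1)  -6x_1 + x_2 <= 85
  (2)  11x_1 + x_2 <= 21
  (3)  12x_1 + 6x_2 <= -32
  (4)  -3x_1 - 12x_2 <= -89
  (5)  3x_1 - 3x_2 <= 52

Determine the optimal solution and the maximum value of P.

Extreme points and P = 11x_1 - 5x_2:
  (-271/24, 69/4) → P = -5051/24
  (-931/75, 263/25) → P = -14186/75
  (-51/7, 194/21) → P = -379/3

The binding constraints are 12x_1 + 6x_2 = -32 and -3x_1 - 12x_2 = -89.
Solving simultaneously gives x_1 = -51/7, x_2 = 194/21.

x_1 = -51/7, x_2 = 194/21, maximum P = -379/3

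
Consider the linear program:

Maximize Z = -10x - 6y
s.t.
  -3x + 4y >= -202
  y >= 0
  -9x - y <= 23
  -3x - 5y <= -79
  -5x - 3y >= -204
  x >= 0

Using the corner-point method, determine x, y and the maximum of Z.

Corner points and Z = -10x - 6y:
  (79/3, 0) → Z = -790/3
  (204/5, 0) → Z = -408
  (0, 79/5) → Z = -474/5
  (0, 68) → Z = -408

The binding constraints are -3x - 5y = -79 and x = 0.
Solving simultaneously gives x = 0, y = 79/5.

x = 0, y = 79/5, maximum Z = -474/5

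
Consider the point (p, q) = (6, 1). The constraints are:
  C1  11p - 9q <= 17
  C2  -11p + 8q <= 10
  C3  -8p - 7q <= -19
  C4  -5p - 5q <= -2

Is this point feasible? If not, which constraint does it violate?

not feasible — violates C1

Constraint C1: 11p - 9q = 57, which is not ≤ 17. All other constraints are satisfied.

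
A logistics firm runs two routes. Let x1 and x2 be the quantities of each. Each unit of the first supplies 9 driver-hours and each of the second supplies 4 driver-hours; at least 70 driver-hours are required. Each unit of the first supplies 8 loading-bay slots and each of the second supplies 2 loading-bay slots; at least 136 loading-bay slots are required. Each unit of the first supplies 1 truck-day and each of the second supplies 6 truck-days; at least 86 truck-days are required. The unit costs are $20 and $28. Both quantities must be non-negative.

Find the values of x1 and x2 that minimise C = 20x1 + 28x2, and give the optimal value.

x1 = 14, x2 = 12, minimum C = 616

Extreme points and C = 20x1 + 28x2:
  (0, 68) → C = 1904
  (86, 0) → C = 1720
  (14, 12) → C = 616
The feasible region is unbounded (it extends along (0, 1), (1, 0)), but C strictly increases along every unbounded feasible direction, so there is no improving ray and the minimum is attained at a vertex.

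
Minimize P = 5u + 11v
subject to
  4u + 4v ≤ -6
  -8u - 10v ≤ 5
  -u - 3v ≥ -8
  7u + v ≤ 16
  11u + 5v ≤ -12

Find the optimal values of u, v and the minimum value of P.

u = -5, v = 7/2, minimum P = 27/2

Vertices and P = 5u + 11v:
  (-5, 7/2) → P = 27/2
  (-25/4, 19/4) → P = 21
  (-95/14, 69/14) → P = 142/7

The optimum lies where 4u + 4v = -6 and -8u - 10v = 5.
Solving simultaneously gives u = -5, v = 7/2.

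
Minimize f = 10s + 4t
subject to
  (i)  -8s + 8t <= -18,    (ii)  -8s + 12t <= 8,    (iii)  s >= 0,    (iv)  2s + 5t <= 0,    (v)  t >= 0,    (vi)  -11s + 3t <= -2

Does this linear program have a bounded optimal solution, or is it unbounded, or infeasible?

infeasible

The boundaries -8s + 8t = -18 and -8s + 12t = 8 meet at (35/4, 13/2), but that point violates 2s + 5t ≤ 0. Every candidate vertex is excluded by some other constraint, so the feasible region is empty.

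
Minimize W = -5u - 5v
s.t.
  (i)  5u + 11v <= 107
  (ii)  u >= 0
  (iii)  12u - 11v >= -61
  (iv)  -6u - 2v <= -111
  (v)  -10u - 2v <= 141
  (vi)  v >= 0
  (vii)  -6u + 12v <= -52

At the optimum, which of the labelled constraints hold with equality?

(i) and (vi)

Corner points and W = -5u - 5v:
  (1007/56, 87/56) → W = -2735/28
  (107/5, 0) → W = -107
  (37/2, 0) → W = -185/2

The minimum is at (107/5, 0). Substituting into each constraint, equality holds for (i) and (vi); the remaining constraints have slack.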